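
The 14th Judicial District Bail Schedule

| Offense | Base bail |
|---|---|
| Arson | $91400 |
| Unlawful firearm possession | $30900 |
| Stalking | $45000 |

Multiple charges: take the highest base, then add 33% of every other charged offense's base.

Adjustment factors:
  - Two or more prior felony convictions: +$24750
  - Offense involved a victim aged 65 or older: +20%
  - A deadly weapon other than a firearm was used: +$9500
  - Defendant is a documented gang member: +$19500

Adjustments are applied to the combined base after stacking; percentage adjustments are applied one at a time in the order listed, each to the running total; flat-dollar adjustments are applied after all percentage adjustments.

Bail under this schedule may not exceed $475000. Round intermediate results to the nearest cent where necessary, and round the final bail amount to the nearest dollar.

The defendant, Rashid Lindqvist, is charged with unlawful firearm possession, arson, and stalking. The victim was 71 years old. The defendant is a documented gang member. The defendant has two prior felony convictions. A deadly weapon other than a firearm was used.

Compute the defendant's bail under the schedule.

$193486

Base amounts from the schedule: unlawful firearm possession $30900; arson $91400; stalking $45000.
Stacking rule: highest base plus 33% of each additional charge. Highest is arson at $91400. Additional: $30900 × 33% = $10197; $45000 × 33% = $14850. Combined base = $91400 + $25047 = $116447.
Offense involved a victim aged 65 or older (+20%): $116447 × 1.2 = $139736.40.
Two or more prior felony convictions (+$24750 flat): $139736.40 + $24750 = $164486.40.
A deadly weapon other than a firearm was used (+$9500 flat): $164486.40 + $9500 = $173986.40.
Defendant is a documented gang member (+$19500 flat): $173986.40 + $19500 = $193486.40.
$193486.40 is within the $475000 maximum.
Rounded to the nearest dollar: $193486.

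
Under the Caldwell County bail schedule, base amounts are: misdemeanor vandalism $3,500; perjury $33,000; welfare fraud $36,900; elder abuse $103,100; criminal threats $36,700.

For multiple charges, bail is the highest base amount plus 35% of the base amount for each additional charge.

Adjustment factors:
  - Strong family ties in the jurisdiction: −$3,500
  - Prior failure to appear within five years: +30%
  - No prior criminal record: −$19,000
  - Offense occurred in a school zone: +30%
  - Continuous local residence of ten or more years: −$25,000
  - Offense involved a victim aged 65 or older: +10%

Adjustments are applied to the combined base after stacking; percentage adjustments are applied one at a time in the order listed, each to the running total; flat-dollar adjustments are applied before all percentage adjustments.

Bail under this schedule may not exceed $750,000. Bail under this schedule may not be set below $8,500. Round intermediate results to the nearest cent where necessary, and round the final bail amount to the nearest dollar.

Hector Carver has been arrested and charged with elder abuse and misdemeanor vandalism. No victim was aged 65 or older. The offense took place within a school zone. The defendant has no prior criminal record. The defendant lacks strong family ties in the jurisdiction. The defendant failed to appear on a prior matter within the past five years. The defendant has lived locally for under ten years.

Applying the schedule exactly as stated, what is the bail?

$144,199

Base amounts from the schedule: elder abuse $103,100; misdemeanor vandalism $3,500.
Stacking rule: highest base plus 35% of each additional charge. Highest is elder abuse at $103,100. Additional: $3,500 × 35% = $1,225. Combined base = $103,100 + $1,225 = $104,325.
No prior criminal record (−$19,000 flat): $104,325 − $19,000 = $85,325.
Prior failure to appear within five years (+30%): $85,325 × 1.3 = $110,922.50.
Offense occurred in a school zone (+30%): $110,922.50 × 1.3 = $144,199.25.
$144,199.25 is within the $750,000 maximum.
$144,199.25 is at or above the $8,500 minimum.
Rounded to the nearest dollar: $144,199.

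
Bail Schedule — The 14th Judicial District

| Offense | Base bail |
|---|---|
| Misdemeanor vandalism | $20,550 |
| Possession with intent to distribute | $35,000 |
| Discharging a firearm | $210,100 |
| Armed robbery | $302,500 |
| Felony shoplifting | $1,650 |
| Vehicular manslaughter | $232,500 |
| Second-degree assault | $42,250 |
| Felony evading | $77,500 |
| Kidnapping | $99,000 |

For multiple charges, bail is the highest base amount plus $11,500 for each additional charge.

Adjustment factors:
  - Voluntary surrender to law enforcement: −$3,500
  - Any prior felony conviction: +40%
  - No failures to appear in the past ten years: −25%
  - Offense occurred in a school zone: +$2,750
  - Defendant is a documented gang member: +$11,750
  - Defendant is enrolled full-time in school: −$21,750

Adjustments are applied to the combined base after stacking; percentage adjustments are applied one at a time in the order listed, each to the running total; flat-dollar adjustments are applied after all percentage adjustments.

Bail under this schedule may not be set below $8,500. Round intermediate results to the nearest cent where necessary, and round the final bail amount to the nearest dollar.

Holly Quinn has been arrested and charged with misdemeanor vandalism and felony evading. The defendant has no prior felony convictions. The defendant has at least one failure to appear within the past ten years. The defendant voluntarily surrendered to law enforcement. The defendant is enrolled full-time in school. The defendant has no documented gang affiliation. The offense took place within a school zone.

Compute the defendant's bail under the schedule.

Base amounts from the schedule: misdemeanor vandalism $20,550; felony evading $77,500.
Stacking rule: highest base plus $11,500 per additional charge. Highest is felony evading at $77,500; 1 additional charge → +$11,500. Combined base = $89,000.
Voluntary surrender to law enforcement (−$3,500 flat): $89,000 − $3,500 = $85,500.
Offense occurred in a school zone (+$2,750 flat): $85,500 + $2,750 = $88,250.
Defendant is enrolled full-time in school (−$21,750 flat): $88,250 − $21,750 = $66,500.
$66,500 is at or above the $8,500 minimum.

$66,500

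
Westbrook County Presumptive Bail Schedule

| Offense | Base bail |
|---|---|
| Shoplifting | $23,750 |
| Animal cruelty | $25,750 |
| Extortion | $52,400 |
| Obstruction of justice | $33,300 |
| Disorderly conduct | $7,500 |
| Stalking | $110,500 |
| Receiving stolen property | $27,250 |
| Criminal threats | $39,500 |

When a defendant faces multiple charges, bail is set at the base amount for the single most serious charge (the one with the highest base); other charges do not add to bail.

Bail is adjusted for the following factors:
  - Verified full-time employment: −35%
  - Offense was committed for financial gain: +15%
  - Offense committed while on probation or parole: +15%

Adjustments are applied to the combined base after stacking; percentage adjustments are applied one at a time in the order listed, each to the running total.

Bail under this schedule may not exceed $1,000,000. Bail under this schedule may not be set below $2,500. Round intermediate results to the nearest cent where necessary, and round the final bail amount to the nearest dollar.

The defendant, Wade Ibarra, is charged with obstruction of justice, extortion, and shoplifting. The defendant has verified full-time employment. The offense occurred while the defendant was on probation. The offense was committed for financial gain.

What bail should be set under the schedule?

Base amounts from the schedule: obstruction of justice $33,300; extortion $52,400; shoplifting $23,750.
Stacking rule: use the highest base only. Highest is extortion at $52,400. Combined base = $52,400.
Verified full-time employment (−35%): $52,400 × 0.65 = $34,060.
Offense was committed for financial gain (+15%): $34,060 × 1.15 = $39,169.
Offense committed while on probation or parole (+15%): $39,169 × 1.15 = $45,044.35.
$45,044.35 is within the $1,000,000 maximum.
$45,044.35 is at or above the $2,500 minimum.
Rounded to the nearest dollar: $45,044.

$45,044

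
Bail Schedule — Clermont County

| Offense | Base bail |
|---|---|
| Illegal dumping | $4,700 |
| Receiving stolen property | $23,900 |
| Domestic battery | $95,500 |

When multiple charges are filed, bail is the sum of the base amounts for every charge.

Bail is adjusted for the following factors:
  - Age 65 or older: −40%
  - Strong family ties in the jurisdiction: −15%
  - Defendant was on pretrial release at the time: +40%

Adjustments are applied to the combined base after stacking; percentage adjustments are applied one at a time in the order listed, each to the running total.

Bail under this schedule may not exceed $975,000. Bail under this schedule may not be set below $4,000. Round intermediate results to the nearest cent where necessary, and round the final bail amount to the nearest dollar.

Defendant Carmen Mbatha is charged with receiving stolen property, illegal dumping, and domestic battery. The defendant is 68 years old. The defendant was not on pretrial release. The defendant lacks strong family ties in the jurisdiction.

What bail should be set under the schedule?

$74,460

Base amounts from the schedule: receiving stolen property $23,900; illegal dumping $4,700; domestic battery $95,500.
Stacking rule: sum of all bases. $23,900 + $4,700 + $95,500 = $124,100.
Age 65 or older (−40%): $124,100 × 0.6 = $74,460.
$74,460 is within the $975,000 maximum.
$74,460 is at or above the $4,000 minimum.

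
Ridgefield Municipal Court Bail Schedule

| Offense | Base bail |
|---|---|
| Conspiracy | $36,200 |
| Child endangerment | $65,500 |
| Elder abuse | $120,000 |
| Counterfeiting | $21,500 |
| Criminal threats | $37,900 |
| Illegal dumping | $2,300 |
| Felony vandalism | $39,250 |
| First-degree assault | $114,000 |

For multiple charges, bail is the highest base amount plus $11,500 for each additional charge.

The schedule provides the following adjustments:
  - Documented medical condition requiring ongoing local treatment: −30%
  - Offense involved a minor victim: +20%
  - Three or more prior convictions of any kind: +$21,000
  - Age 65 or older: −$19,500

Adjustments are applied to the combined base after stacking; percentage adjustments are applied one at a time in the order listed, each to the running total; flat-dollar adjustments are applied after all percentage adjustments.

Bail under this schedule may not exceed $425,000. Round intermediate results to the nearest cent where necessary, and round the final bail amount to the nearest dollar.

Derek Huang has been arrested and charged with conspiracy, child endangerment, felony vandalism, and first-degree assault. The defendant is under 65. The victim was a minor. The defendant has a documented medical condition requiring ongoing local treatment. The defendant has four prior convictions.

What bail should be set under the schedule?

$145,740

Base amounts from the schedule: conspiracy $36,200; child endangerment $65,500; felony vandalism $39,250; first-degree assault $114,000.
Stacking rule: highest base plus $11,500 per additional charge. Highest is first-degree assault at $114,000; 3 additional charges → +$34,500. Combined base = $148,500.
Documented medical condition requiring ongoing local treatment (−30%): $148,500 × 0.7 = $103,950.
Offense involved a minor victim (+20%): $103,950 × 1.2 = $124,740.
Three or more prior convictions of any kind (+$21,000 flat): $124,740 + $21,000 = $145,740.
$145,740 is within the $425,000 maximum.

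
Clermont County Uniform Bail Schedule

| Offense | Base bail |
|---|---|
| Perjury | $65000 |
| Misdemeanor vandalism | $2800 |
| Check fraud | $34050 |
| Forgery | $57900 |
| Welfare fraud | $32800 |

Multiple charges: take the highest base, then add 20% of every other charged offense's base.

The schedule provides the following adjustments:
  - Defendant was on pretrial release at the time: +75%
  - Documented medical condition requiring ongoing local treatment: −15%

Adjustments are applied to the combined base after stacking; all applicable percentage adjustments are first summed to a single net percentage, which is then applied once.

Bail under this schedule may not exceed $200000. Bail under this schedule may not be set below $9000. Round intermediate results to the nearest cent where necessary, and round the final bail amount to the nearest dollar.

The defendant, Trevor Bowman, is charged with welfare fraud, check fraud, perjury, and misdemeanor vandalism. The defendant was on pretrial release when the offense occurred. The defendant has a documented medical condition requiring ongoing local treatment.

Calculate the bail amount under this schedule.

$126288

Base amounts from the schedule: welfare fraud $32800; check fraud $34050; perjury $65000; misdemeanor vandalism $2800.
Stacking rule: highest base plus 20% of each additional charge. Highest is perjury at $65000. Additional: $32800 × 20% = $6560; $34050 × 20% = $6810; $2800 × 20% = $560. Combined base = $65000 + $13930 = $78930.
Net percentage adjustment: +75% −15% = +60%. $78930 × 1.6 = $126288.
$126288 is within the $200000 maximum.
$126288 is at or above the $9000 minimum.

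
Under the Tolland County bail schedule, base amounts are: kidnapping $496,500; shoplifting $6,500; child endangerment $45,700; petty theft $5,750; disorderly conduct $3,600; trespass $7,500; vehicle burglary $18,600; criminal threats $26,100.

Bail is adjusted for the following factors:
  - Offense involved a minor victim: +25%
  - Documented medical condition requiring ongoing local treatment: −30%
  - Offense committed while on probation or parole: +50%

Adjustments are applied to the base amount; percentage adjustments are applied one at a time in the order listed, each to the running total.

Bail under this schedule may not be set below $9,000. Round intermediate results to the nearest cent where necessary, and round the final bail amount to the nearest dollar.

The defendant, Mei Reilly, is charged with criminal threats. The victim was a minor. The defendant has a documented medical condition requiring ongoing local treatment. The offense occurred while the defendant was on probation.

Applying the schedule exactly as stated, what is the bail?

Base amounts from the schedule: criminal threats $26,100.
Single charge. Combined base = $26,100.
Offense involved a minor victim (+25%): $26,100 × 1.25 = $32,625.
Documented medical condition requiring ongoing local treatment (−30%): $32,625 × 0.7 = $22,837.50.
Offense committed while on probation or parole (+50%): $22,837.50 × 1.5 = $34,256.25.
$34,256.25 is at or above the $9,000 minimum.
Rounded to the nearest dollar: $34,256.

$34,256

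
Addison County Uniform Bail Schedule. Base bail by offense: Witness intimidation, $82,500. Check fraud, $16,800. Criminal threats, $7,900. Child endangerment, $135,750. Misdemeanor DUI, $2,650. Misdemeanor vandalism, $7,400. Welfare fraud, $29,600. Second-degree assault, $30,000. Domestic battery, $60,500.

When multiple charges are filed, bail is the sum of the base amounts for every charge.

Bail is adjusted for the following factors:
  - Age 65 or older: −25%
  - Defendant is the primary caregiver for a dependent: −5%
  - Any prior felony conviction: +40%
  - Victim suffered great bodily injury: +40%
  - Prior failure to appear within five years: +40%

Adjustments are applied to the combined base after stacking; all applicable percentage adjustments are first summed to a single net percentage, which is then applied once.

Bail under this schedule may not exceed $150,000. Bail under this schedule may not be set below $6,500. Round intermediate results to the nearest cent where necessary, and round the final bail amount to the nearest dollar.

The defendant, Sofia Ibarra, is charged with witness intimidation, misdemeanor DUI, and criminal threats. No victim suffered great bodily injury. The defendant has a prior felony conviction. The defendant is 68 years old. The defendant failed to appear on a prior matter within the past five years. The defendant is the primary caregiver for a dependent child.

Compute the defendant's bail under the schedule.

$139,575

Base amounts from the schedule: witness intimidation $82,500; misdemeanor DUI $2,650; criminal threats $7,900.
Stacking rule: sum of all bases. $82,500 + $2,650 + $7,900 = $93,050.
Net percentage adjustment: −25% −5% +40% +40% = +50%. $93,050 × 1.5 = $139,575.
$139,575 is within the $150,000 maximum.
$139,575 is at or above the $6,500 minimum.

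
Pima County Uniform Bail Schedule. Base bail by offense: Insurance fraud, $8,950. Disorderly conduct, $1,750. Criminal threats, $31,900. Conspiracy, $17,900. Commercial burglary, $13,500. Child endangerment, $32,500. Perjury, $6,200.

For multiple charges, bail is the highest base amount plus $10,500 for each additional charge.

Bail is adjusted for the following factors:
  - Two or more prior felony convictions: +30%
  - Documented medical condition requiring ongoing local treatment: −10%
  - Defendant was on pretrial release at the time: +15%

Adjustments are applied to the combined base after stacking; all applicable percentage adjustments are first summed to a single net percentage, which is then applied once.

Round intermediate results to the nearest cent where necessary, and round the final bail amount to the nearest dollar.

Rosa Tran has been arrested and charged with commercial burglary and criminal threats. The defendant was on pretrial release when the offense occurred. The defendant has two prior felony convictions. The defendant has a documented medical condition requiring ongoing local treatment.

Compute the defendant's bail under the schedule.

Base amounts from the schedule: commercial burglary $13,500; criminal threats $31,900.
Stacking rule: highest base plus $10,500 per additional charge. Highest is criminal threats at $31,900; 1 additional charge → +$10,500. Combined base = $42,400.
Net percentage adjustment: +30% −10% +15% = +35%. $42,400 × 1.35 = $57,240.

$57,240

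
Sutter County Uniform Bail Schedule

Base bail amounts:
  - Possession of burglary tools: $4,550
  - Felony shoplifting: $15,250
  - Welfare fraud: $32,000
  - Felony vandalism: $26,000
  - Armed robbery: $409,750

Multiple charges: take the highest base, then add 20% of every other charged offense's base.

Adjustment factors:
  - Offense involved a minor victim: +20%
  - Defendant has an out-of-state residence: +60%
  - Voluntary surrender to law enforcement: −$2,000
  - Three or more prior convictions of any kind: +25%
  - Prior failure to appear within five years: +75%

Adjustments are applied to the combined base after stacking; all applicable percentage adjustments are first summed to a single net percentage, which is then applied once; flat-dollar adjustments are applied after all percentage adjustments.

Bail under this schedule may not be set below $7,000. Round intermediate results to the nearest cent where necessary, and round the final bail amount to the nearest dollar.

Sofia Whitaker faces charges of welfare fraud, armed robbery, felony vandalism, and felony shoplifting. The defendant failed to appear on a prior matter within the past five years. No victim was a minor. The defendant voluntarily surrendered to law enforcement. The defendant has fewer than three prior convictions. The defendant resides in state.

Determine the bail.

Base amounts from the schedule: welfare fraud $32,000; armed robbery $409,750; felony vandalism $26,000; felony shoplifting $15,250.
Stacking rule: highest base plus 20% of each additional charge. Highest is armed robbery at $409,750. Additional: $32,000 × 20% = $6,400; $26,000 × 20% = $5,200; $15,250 × 20% = $3,050. Combined base = $409,750 + $14,650 = $424,400.
Prior failure to appear within five years (+75%): $424,400 × 1.75 = $742,700.
Voluntary surrender to law enforcement (−$2,000 flat): $742,700 − $2,000 = $740,700.
$740,700 is at or above the $7,000 minimum.

$740,700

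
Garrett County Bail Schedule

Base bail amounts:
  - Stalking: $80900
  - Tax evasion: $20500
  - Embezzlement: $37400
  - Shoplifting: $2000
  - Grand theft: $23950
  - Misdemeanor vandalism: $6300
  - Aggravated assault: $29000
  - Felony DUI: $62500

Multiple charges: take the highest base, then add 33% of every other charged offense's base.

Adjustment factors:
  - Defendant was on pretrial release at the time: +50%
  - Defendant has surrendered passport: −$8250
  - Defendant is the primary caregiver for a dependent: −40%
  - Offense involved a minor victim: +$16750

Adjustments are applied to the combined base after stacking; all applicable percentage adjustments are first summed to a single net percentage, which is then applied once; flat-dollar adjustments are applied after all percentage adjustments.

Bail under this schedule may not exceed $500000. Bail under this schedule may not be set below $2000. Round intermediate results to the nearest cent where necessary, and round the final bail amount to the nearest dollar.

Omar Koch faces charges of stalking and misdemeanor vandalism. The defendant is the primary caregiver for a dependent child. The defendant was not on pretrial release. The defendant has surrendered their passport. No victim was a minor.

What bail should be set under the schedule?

$41537

Base amounts from the schedule: stalking $80900; misdemeanor vandalism $6300.
Stacking rule: highest base plus 33% of each additional charge. Highest is stalking at $80900. Additional: $6300 × 33% = $2079. Combined base = $80900 + $2079 = $82979.
Defendant is the primary caregiver for a dependent (−40%): $82979 × 0.6 = $49787.40.
Defendant has surrendered passport (−$8250 flat): $49787.40 − $8250 = $41537.40.
$41537.40 is within the $500000 maximum.
$41537.40 is at or above the $2000 minimum.
Rounded to the nearest dollar: $41537.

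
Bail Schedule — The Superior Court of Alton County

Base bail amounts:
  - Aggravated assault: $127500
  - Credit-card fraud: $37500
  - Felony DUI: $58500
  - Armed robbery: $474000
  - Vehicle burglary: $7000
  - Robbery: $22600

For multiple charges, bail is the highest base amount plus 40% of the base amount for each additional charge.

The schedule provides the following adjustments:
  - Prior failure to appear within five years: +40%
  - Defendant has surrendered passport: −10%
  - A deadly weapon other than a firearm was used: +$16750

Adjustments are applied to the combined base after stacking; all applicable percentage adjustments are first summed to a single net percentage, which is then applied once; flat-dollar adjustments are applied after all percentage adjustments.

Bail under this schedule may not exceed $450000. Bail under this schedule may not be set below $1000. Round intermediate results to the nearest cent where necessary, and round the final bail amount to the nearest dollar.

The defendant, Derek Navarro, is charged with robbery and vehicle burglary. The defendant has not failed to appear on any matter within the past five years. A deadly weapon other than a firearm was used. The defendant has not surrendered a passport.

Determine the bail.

$42150

Base amounts from the schedule: robbery $22600; vehicle burglary $7000.
Stacking rule: highest base plus 40% of each additional charge. Highest is robbery at $22600. Additional: $7000 × 40% = $2800. Combined base = $22600 + $2800 = $25400.
A deadly weapon other than a firearm was used (+$16750 flat): $25400 + $16750 = $42150.
$42150 is within the $450000 maximum.
$42150 is at or above the $1000 minimum.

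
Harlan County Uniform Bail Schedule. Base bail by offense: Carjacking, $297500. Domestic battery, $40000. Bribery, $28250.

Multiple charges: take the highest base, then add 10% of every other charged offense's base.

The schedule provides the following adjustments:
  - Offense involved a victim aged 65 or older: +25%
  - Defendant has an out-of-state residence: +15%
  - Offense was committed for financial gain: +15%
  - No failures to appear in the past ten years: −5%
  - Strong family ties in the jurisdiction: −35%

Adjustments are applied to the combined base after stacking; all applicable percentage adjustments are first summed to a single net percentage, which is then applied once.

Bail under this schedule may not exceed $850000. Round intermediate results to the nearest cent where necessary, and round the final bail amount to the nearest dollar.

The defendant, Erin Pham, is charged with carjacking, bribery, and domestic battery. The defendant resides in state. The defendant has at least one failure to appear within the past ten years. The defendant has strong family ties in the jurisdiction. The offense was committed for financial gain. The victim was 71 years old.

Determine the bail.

Base amounts from the schedule: carjacking $297500; bribery $28250; domestic battery $40000.
Stacking rule: highest base plus 10% of each additional charge. Highest is carjacking at $297500. Additional: $28250 × 10% = $2825; $40000 × 10% = $4000. Combined base = $297500 + $6825 = $304325.
Net percentage adjustment: +25% +15% −35% = +5%. $304325 × 1.05 = $319541.25.
$319541.25 is within the $850000 maximum.
Rounded to the nearest dollar: $319541.

$319541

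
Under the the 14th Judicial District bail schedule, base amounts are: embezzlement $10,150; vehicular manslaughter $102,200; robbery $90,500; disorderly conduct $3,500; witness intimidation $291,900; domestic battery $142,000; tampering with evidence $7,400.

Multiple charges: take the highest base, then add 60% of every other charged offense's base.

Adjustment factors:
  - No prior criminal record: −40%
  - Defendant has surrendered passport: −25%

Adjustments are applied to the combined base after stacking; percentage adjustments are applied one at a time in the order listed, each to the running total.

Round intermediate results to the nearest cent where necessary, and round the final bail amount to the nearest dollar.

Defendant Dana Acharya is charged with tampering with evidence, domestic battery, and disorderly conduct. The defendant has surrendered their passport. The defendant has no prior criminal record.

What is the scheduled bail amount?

$66,843

Base amounts from the schedule: tampering with evidence $7,400; domestic battery $142,000; disorderly conduct $3,500.
Stacking rule: highest base plus 60% of each additional charge. Highest is domestic battery at $142,000. Additional: $7,400 × 60% = $4,440; $3,500 × 60% = $2,100. Combined base = $142,000 + $6,540 = $148,540.
No prior criminal record (−40%): $148,540 × 0.6 = $89,124.
Defendant has surrendered passport (−25%): $89,124 × 0.75 = $66,843.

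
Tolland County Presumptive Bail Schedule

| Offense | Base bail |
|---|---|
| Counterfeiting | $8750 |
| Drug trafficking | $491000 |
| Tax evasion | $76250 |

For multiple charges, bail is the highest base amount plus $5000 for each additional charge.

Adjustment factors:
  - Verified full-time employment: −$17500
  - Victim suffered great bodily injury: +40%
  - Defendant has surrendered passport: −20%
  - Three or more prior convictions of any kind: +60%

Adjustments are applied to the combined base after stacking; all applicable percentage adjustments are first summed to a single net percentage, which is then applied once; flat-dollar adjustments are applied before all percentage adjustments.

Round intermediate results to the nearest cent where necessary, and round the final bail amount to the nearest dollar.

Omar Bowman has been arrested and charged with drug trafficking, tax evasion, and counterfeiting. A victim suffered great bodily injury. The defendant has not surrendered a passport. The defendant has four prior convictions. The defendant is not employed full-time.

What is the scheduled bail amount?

$1002000

Base amounts from the schedule: drug trafficking $491000; tax evasion $76250; counterfeiting $8750.
Stacking rule: highest base plus $5000 per additional charge. Highest is drug trafficking at $491000; 2 additional charges → +$10000. Combined base = $501000.
Net percentage adjustment: +40% +60% = +100%. $501000 × 2 = $1002000.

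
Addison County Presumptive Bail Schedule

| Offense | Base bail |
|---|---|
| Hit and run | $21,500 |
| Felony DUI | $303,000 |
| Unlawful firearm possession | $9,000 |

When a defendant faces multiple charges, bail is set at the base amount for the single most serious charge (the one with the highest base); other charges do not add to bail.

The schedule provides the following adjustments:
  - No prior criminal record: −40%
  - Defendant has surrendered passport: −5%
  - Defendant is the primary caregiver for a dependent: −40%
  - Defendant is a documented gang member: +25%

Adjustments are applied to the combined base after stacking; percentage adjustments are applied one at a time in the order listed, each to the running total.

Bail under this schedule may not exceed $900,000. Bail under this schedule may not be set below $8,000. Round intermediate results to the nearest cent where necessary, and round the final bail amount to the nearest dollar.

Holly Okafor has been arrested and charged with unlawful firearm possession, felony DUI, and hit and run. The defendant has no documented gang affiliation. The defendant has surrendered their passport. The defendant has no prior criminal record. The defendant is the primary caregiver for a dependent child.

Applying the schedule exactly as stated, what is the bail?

$103,626

Base amounts from the schedule: unlawful firearm possession $9,000; felony DUI $303,000; hit and run $21,500.
Stacking rule: use the highest base only. Highest is felony DUI at $303,000. Combined base = $303,000.
No prior criminal record (−40%): $303,000 × 0.6 = $181,800.
Defendant has surrendered passport (−5%): $181,800 × 0.95 = $172,710.
Defendant is the primary caregiver for a dependent (−40%): $172,710 × 0.6 = $103,626.
$103,626 is within the $900,000 maximum.
$103,626 is at or above the $8,000 minimum.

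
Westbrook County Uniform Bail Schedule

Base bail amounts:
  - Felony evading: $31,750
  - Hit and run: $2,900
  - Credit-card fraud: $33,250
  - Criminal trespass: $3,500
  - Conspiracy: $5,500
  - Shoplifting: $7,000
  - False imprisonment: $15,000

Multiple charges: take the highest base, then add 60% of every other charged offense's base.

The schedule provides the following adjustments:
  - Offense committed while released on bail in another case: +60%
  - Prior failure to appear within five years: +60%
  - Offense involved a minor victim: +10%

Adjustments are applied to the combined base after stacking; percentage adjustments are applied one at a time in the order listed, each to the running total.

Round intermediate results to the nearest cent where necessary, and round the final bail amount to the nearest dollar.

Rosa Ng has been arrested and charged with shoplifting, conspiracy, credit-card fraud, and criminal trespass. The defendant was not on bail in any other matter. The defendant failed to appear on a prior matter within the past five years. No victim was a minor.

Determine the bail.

Base amounts from the schedule: shoplifting $7,000; conspiracy $5,500; credit-card fraud $33,250; criminal trespass $3,500.
Stacking rule: highest base plus 60% of each additional charge. Highest is credit-card fraud at $33,250. Additional: $7,000 × 60% = $4,200; $5,500 × 60% = $3,300; $3,500 × 60% = $2,100. Combined base = $33,250 + $9,600 = $42,850.
Prior failure to appear within five years (+60%): $42,850 × 1.6 = $68,560.

$68,560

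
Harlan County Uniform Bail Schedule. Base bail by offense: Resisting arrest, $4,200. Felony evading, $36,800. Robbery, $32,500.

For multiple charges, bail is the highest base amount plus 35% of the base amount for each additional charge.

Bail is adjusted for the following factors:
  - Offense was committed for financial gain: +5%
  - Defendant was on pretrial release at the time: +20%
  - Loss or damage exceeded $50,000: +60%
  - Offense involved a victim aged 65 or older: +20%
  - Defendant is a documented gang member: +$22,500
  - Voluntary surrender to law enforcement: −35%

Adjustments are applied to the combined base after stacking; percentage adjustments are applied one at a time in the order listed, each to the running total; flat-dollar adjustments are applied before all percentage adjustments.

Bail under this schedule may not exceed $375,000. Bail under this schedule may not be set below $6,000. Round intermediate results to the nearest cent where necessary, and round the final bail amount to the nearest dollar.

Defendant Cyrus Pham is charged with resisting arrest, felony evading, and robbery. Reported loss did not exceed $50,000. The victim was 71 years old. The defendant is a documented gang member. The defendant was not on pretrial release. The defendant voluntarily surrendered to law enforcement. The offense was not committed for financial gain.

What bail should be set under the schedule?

$56,273

Base amounts from the schedule: resisting arrest $4,200; felony evading $36,800; robbery $32,500.
Stacking rule: highest base plus 35% of each additional charge. Highest is felony evading at $36,800. Additional: $4,200 × 35% = $1,470; $32,500 × 35% = $11,375. Combined base = $36,800 + $12,845 = $49,645.
Defendant is a documented gang member (+$22,500 flat): $49,645 + $22,500 = $72,145.
Offense involved a victim aged 65 or older (+20%): $72,145 × 1.2 = $86,574.
Voluntary surrender to law enforcement (−35%): $86,574 × 0.65 = $56,273.10.
$56,273.10 is within the $375,000 maximum.
$56,273.10 is at or above the $6,000 minimum.
Rounded to the nearest dollar: $56,273.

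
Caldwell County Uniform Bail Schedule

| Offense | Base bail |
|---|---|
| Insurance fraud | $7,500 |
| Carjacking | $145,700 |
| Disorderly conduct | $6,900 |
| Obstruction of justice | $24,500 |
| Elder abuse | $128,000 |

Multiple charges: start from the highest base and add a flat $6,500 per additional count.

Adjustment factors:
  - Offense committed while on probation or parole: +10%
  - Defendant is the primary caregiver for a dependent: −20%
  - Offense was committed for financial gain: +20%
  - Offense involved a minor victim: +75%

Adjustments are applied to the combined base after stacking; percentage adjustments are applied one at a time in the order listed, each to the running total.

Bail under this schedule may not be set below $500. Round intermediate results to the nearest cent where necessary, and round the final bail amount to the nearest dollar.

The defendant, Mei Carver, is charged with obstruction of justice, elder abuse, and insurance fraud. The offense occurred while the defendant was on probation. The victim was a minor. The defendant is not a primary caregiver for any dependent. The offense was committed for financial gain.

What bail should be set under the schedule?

Base amounts from the schedule: obstruction of justice $24,500; elder abuse $128,000; insurance fraud $7,500.
Stacking rule: highest base plus $6,500 per additional charge. Highest is elder abuse at $128,000; 2 additional charges → +$13,000. Combined base = $141,000.
Offense committed while on probation or parole (+10%): $141,000 × 1.1 = $155,100.
Offense was committed for financial gain (+20%): $155,100 × 1.2 = $186,120.
Offense involved a minor victim (+75%): $186,120 × 1.75 = $325,710.
$325,710 is at or above the $500 minimum.

$325,710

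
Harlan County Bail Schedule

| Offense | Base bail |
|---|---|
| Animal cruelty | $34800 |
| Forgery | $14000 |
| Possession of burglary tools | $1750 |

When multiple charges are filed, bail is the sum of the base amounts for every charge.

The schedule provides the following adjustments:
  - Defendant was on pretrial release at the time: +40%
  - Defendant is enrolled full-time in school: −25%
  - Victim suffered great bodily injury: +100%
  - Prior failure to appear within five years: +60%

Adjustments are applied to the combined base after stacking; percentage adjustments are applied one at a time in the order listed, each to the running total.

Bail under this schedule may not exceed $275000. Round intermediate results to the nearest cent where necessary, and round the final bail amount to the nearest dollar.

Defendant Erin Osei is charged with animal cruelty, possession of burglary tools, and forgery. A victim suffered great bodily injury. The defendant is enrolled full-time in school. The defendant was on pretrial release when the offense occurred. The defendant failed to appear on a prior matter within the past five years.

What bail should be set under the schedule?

Base amounts from the schedule: animal cruelty $34800; possession of burglary tools $1750; forgery $14000.
Stacking rule: sum of all bases. $34800 + $1750 + $14000 = $50550.
Defendant was on pretrial release at the time (+40%): $50550 × 1.4 = $70770.
Defendant is enrolled full-time in school (−25%): $70770 × 0.75 = $53077.50.
Victim suffered great bodily injury (+100%): $53077.50 × 2 = $106155.
Prior failure to appear within five years (+60%): $106155 × 1.6 = $169848.
$169848 is within the $275000 maximum.

$169848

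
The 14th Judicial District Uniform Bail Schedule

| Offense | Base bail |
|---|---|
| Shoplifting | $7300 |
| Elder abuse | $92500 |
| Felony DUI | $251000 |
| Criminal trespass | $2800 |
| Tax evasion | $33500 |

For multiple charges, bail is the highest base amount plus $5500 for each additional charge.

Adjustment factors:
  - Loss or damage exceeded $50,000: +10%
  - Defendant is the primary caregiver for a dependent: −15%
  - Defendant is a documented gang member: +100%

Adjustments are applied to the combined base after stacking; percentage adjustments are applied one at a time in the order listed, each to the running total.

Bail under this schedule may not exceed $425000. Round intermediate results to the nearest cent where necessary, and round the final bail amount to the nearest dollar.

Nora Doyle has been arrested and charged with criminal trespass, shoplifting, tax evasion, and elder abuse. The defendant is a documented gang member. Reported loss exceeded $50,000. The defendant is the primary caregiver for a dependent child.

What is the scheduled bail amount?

Base amounts from the schedule: criminal trespass $2800; shoplifting $7300; tax evasion $33500; elder abuse $92500.
Stacking rule: highest base plus $5500 per additional charge. Highest is elder abuse at $92500; 3 additional charges → +$16500. Combined base = $109000.
Loss or damage exceeded $50,000 (+10%): $109000 × 1.1 = $119900.
Defendant is the primary caregiver for a dependent (−15%): $119900 × 0.85 = $101915.
Defendant is a documented gang member (+100%): $101915 × 2 = $203830.
$203830 is within the $425000 maximum.

$203830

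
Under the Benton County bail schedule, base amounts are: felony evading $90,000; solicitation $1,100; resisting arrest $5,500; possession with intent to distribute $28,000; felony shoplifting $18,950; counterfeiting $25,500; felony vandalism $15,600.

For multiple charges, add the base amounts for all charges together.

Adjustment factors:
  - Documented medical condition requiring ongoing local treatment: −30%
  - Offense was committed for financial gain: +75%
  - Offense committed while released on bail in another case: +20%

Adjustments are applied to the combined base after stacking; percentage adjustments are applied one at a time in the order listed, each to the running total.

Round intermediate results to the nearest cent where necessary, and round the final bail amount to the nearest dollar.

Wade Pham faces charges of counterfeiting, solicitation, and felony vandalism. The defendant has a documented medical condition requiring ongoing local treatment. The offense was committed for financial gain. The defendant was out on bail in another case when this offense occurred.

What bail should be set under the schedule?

Base amounts from the schedule: counterfeiting $25,500; solicitation $1,100; felony vandalism $15,600.
Stacking rule: sum of all bases. $25,500 + $1,100 + $15,600 = $42,200.
Documented medical condition requiring ongoing local treatment (−30%): $42,200 × 0.7 = $29,540.
Offense was committed for financial gain (+75%): $29,540 × 1.75 = $51,695.
Offense committed while released on bail in another case (+20%): $51,695 × 1.2 = $62,034.

$62,034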